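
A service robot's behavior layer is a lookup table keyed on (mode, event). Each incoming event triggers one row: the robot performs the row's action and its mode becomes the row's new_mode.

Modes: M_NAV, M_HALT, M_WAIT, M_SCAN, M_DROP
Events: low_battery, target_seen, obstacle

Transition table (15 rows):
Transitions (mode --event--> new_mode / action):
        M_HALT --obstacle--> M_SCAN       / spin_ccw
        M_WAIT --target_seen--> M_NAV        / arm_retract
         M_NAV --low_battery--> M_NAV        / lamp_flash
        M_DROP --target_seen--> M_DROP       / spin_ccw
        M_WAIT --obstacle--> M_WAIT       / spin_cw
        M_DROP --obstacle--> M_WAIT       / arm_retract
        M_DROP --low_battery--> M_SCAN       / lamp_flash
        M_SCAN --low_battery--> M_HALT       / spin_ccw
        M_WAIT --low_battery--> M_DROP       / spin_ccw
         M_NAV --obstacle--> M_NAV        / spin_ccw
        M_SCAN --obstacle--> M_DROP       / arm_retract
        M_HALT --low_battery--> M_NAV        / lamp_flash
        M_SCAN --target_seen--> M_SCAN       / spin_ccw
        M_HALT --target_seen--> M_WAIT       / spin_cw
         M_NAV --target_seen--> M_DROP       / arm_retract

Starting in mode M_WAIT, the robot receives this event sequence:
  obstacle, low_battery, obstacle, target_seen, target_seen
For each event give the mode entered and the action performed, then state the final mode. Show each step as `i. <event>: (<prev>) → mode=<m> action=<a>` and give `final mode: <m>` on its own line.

1. obstacle: (M_WAIT) → mode=M_WAIT action=spin_cw
2. low_battery: (M_WAIT) → mode=M_DROP action=spin_ccw
3. obstacle: (M_DROP) → mode=M_WAIT action=arm_retract
4. target_seen: (M_WAIT) → mode=M_NAV action=arm_retract
5. target_seen: (M_NAV) → mode=M_DROP action=arm_retract

final mode: M_DROP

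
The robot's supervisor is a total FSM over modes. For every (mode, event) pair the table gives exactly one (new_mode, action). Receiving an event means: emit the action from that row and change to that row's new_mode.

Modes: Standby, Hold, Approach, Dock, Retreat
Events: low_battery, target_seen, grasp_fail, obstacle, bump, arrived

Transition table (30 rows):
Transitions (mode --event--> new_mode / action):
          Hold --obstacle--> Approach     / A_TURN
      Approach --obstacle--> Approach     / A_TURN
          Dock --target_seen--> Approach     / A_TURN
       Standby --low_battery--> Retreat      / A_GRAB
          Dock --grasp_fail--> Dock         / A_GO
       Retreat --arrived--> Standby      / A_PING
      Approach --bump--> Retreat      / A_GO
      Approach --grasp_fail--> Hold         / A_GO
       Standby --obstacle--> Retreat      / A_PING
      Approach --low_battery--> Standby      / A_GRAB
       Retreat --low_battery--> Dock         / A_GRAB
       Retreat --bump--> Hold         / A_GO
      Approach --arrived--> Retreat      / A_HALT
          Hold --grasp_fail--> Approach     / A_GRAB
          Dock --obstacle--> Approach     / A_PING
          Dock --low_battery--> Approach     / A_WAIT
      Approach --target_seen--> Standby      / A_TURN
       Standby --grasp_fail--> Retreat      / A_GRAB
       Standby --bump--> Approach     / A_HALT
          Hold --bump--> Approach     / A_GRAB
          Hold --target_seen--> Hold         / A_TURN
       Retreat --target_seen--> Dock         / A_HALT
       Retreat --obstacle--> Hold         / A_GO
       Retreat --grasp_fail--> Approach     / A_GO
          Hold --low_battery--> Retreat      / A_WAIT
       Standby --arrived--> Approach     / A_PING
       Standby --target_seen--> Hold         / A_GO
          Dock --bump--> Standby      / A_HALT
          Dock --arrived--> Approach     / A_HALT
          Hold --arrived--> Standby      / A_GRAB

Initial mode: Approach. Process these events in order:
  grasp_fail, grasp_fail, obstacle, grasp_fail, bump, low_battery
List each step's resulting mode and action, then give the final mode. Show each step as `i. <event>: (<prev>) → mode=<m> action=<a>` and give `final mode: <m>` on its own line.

final mode: Standby

1. grasp_fail: (Approach) → mode=Hold action=A_GO
2. grasp_fail: (Hold) → mode=Approach action=A_GRAB
3. obstacle: (Approach) → mode=Approach action=A_TURN
4. grasp_fail: (Approach) → mode=Hold action=A_GO
5. bump: (Hold) → mode=Approach action=A_GRAB
6. low_battery: (Approach) → mode=Standby action=A_GRAB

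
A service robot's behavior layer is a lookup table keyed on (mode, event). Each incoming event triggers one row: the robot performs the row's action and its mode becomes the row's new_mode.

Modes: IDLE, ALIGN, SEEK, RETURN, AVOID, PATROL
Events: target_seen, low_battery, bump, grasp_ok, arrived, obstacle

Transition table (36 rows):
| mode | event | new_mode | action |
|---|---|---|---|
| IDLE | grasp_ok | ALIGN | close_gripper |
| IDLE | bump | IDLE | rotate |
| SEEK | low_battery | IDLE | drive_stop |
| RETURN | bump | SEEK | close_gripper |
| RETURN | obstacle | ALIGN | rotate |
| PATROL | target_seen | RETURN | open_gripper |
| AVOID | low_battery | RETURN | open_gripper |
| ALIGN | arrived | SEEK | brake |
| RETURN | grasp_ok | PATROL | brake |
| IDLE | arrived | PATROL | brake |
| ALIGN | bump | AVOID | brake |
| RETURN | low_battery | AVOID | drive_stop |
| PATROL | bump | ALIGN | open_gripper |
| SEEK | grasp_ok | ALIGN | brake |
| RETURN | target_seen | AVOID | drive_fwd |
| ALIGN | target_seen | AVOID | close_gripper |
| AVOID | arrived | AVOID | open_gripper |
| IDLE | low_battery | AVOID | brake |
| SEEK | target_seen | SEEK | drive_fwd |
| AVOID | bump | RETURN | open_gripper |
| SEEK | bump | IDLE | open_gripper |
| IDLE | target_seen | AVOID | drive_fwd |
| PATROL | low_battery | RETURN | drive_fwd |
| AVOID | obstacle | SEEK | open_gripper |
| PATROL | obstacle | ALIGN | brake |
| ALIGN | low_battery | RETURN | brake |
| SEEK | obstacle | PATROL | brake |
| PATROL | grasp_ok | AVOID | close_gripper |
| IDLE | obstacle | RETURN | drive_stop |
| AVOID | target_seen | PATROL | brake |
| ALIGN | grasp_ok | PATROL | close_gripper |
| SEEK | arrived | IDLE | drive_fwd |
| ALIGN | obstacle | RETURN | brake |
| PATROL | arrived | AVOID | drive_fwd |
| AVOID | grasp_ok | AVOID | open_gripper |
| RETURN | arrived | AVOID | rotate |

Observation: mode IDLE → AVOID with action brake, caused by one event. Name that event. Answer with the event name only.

try target_seen: (IDLE, target_seen) → (AVOID, drive_fwd)
try low_battery: (IDLE, low_battery) → (AVOID, brake)  ← matches
try bump: (IDLE, bump) → (IDLE, rotate)
try grasp_ok: (IDLE, grasp_ok) → (ALIGN, close_gripper)
try arrived: (IDLE, arrived) → (PATROL, brake)
try obstacle: (IDLE, obstacle) → (RETURN, drive_stop)

low_battery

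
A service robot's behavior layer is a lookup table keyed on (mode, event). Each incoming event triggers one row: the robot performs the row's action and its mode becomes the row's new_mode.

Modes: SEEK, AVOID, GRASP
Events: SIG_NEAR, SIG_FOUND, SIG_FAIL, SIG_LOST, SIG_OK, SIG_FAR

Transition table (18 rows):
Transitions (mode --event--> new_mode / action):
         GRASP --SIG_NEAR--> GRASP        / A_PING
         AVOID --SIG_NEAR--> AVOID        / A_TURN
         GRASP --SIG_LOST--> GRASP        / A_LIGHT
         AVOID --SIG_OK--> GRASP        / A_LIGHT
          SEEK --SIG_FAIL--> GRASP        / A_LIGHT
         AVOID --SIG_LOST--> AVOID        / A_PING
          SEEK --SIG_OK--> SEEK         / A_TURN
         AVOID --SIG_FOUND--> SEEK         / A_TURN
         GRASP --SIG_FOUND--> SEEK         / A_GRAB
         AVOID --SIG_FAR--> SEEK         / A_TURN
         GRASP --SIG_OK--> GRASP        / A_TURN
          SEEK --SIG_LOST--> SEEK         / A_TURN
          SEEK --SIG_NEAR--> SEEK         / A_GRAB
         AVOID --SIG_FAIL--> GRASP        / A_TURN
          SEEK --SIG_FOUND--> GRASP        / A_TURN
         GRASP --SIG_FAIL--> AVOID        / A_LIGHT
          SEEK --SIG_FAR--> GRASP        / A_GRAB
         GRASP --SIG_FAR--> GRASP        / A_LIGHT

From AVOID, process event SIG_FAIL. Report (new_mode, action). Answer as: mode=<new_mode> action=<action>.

current mode = AVOID; filter table to that mode:
  (AVOID, SIG_NEAR) → (AVOID, A_TURN)
  (AVOID, SIG_OK) → (GRASP, A_LIGHT)
  (AVOID, SIG_LOST) → (AVOID, A_PING)
  (AVOID, SIG_FOUND) → (SEEK, A_TURN)
  (AVOID, SIG_FAR) → (SEEK, A_TURN)
  (AVOID, SIG_FAIL) → (GRASP, A_TURN)  ← event matches
event = SIG_FAIL selects (GRASP, A_TURN)

mode=GRASP action=A_TURN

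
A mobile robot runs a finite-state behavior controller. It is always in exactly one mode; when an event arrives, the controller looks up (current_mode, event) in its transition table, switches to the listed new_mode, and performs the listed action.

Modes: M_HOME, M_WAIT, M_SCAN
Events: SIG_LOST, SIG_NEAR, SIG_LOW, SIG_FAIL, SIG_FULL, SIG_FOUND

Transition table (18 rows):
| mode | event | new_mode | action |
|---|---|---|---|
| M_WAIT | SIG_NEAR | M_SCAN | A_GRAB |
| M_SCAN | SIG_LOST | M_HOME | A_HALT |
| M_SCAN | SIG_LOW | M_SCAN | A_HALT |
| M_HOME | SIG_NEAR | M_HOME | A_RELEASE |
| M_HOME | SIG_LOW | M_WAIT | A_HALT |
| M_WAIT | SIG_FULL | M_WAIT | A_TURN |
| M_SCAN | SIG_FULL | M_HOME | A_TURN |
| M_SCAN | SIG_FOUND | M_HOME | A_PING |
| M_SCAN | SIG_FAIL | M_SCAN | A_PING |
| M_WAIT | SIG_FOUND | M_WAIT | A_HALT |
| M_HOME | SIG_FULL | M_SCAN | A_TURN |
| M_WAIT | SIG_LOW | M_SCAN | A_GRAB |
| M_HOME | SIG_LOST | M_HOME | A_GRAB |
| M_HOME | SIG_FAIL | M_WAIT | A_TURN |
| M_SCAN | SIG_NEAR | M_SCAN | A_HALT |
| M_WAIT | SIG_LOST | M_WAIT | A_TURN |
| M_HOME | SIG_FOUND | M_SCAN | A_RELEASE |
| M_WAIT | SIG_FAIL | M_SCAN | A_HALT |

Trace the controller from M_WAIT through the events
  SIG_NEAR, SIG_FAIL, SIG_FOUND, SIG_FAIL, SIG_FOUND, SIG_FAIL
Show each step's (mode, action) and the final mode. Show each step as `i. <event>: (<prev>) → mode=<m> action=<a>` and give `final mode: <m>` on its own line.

1. SIG_NEAR: (M_WAIT) → mode=M_SCAN action=A_GRAB
2. SIG_FAIL: (M_SCAN) → mode=M_SCAN action=A_PING
3. SIG_FOUND: (M_SCAN) → mode=M_HOME action=A_PING
4. SIG_FAIL: (M_HOME) → mode=M_WAIT action=A_TURN
5. SIG_FOUND: (M_WAIT) → mode=M_WAIT action=A_HALT
6. SIG_FAIL: (M_WAIT) → mode=M_SCAN action=A_HALT

final mode: M_SCAN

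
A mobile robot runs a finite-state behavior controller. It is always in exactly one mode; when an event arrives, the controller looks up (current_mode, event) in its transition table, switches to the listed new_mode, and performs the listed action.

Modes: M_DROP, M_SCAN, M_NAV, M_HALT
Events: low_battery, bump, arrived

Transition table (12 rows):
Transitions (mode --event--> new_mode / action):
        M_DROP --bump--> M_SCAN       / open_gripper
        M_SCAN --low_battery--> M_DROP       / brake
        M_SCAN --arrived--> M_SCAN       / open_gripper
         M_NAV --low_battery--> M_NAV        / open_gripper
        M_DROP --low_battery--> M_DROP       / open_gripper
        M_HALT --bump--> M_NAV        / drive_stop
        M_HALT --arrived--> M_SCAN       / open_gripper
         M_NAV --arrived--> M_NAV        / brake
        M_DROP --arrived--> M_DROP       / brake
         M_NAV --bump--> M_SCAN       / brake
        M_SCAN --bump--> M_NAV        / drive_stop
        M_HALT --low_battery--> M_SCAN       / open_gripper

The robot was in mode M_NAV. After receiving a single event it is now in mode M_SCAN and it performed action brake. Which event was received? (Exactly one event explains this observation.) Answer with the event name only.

try low_battery: (M_NAV, low_battery) → (M_NAV, open_gripper)
try bump: (M_NAV, bump) → (M_SCAN, brake)  ← matches
try arrived: (M_NAV, arrived) → (M_NAV, brake)

bump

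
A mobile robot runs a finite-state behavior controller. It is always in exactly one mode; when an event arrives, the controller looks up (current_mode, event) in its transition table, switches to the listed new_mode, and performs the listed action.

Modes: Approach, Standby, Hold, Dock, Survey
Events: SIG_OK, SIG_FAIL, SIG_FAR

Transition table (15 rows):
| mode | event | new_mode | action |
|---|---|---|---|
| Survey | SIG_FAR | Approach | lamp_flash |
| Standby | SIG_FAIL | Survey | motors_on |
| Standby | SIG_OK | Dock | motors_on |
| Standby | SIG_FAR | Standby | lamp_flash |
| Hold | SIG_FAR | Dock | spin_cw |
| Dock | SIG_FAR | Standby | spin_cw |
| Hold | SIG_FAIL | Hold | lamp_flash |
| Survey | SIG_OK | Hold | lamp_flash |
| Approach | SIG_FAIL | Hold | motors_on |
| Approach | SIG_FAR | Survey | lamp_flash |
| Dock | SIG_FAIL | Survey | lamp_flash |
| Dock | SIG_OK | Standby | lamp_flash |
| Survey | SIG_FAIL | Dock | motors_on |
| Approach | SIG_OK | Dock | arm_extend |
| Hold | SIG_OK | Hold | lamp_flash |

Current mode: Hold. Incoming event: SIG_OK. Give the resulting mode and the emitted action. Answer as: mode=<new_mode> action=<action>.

mode=Hold action=lamp_flash

current mode = Hold; filter table to that mode:
  (Hold, SIG_FAR) → (Dock, spin_cw)
  (Hold, SIG_FAIL) → (Hold, lamp_flash)
  (Hold, SIG_OK) → (Hold, lamp_flash)  ← event matches
event = SIG_OK selects (Hold, lamp_flash)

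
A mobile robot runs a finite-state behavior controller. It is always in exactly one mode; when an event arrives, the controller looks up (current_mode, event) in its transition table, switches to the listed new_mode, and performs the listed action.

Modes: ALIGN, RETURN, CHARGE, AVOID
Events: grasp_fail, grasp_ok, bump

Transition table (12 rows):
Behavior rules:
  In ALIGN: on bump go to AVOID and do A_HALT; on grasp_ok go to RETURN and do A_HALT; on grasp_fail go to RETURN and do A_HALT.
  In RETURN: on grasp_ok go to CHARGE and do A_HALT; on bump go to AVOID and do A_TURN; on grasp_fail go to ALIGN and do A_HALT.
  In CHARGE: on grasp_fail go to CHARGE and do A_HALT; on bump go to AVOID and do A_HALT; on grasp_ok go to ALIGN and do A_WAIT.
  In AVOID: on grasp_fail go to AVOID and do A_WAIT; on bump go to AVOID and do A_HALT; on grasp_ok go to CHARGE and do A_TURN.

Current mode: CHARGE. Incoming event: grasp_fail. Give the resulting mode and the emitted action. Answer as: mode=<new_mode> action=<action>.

mode=CHARGE action=A_HALT

current mode = CHARGE; filter table to that mode:
  (CHARGE, grasp_fail) → (CHARGE, A_HALT)  ← event matches
  (CHARGE, bump) → (AVOID, A_HALT)
  (CHARGE, grasp_ok) → (ALIGN, A_WAIT)
event = grasp_fail selects (CHARGE, A_HALT)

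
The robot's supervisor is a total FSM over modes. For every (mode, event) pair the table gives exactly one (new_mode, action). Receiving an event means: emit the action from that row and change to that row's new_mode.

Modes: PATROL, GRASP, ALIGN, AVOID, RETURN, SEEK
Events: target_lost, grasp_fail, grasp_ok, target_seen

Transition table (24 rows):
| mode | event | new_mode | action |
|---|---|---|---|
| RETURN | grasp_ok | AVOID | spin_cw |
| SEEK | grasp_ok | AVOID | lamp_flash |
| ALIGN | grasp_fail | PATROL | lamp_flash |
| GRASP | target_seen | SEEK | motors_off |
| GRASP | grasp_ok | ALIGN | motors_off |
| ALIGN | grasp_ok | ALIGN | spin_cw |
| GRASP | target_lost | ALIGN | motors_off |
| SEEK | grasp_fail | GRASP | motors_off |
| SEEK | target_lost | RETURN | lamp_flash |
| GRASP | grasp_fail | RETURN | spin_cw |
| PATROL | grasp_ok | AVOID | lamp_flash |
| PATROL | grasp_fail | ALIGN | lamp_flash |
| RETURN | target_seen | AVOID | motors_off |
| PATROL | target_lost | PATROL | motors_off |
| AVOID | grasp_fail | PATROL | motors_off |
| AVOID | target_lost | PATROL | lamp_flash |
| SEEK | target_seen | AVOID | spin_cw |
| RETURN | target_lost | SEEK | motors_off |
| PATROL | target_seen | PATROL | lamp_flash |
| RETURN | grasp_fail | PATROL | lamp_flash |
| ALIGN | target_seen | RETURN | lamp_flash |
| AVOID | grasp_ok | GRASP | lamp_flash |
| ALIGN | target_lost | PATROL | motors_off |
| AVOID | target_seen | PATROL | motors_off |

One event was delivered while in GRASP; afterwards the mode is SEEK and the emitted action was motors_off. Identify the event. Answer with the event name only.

target_seen

try target_lost: (GRASP, target_lost) → (ALIGN, motors_off)
try grasp_fail: (GRASP, grasp_fail) → (RETURN, spin_cw)
try grasp_ok: (GRASP, grasp_ok) → (ALIGN, motors_off)
try target_seen: (GRASP, target_seen) → (SEEK, motors_off)  ← matches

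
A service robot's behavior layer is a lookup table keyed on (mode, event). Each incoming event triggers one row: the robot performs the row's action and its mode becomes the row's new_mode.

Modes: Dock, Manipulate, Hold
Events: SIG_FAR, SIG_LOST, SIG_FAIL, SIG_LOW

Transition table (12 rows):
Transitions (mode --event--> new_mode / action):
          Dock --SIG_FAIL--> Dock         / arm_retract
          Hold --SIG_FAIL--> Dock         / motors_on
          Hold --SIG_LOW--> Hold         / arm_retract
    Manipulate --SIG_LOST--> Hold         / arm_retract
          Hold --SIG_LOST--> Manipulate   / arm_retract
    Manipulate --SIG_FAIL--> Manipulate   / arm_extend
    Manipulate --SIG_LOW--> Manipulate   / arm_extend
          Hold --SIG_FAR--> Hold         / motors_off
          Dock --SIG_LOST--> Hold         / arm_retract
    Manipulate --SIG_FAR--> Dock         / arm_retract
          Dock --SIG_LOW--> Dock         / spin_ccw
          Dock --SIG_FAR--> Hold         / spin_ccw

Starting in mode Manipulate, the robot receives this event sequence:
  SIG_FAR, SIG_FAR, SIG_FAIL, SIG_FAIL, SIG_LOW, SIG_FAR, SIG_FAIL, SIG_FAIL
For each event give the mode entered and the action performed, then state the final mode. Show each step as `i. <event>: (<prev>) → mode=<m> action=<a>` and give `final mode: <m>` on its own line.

final mode: Dock

1. SIG_FAR: (Manipulate) → mode=Dock action=arm_retract
2. SIG_FAR: (Dock) → mode=Hold action=spin_ccw
3. SIG_FAIL: (Hold) → mode=Dock action=motors_on
4. SIG_FAIL: (Dock) → mode=Dock action=arm_retract
5. SIG_LOW: (Dock) → mode=Dock action=spin_ccw
6. SIG_FAR: (Dock) → mode=Hold action=spin_ccw
7. SIG_FAIL: (Hold) → mode=Dock action=motors_on
8. SIG_FAIL: (Dock) → mode=Dock action=arm_retract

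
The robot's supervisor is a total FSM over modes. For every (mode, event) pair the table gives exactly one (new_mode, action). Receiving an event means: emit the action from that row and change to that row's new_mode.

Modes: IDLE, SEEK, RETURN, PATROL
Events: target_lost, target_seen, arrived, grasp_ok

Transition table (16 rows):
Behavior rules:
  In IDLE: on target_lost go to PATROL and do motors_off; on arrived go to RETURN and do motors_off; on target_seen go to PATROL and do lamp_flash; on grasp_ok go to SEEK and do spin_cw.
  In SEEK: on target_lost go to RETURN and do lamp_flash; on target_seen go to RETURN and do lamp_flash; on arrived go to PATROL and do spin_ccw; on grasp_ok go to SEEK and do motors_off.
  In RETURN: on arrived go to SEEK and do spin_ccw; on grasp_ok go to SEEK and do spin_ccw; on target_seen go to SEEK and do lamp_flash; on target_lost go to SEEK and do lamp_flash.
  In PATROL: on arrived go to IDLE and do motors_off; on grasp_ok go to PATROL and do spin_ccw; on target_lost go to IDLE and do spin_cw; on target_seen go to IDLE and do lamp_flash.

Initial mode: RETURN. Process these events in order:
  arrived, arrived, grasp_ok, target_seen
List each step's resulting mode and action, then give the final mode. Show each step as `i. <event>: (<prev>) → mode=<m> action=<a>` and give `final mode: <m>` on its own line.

1. arrived: (RETURN) → mode=SEEK action=spin_ccw
2. arrived: (SEEK) → mode=PATROL action=spin_ccw
3. grasp_ok: (PATROL) → mode=PATROL action=spin_ccw
4. target_seen: (PATROL) → mode=IDLE action=lamp_flash

final mode: IDLE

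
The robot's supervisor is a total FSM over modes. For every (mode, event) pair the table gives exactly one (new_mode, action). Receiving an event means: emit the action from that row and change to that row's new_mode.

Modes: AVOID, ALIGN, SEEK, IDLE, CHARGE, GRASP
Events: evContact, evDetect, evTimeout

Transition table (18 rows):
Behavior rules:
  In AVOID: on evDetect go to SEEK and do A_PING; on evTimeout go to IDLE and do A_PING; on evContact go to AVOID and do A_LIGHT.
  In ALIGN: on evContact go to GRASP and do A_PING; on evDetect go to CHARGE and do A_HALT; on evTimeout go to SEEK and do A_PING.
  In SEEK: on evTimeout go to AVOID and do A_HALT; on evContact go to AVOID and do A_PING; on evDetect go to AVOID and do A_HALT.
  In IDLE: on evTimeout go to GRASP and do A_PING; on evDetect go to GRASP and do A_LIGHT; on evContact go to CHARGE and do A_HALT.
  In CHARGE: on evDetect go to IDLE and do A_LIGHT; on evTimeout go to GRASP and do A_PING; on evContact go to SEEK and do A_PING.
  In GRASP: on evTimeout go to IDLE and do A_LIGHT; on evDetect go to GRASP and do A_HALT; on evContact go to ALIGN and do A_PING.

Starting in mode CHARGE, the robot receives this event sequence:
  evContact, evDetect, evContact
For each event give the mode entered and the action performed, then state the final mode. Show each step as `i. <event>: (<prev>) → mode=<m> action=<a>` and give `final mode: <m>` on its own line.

1. evContact: (CHARGE) → mode=SEEK action=A_PING
2. evDetect: (SEEK) → mode=AVOID action=A_HALT
3. evContact: (AVOID) → mode=AVOID action=A_LIGHT

final mode: AVOID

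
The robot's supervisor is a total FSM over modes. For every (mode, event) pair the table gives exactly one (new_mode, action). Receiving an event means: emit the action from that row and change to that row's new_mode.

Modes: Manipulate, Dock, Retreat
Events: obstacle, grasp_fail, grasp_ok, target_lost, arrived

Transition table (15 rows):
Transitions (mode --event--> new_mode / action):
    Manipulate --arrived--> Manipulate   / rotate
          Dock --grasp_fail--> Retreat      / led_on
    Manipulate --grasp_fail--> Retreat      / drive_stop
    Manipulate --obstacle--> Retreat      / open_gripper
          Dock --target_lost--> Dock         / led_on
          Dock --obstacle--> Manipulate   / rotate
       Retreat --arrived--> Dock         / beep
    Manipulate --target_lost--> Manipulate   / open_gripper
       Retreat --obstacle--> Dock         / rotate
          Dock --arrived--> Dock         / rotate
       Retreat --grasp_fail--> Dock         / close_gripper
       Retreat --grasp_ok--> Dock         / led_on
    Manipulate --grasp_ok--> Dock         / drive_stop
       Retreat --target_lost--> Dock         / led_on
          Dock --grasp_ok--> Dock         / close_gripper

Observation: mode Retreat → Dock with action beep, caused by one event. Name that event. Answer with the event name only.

arrived

try obstacle: (Retreat, obstacle) → (Dock, rotate)
try grasp_fail: (Retreat, grasp_fail) → (Dock, close_gripper)
try grasp_ok: (Retreat, grasp_ok) → (Dock, led_on)
try target_lost: (Retreat, target_lost) → (Dock, led_on)
try arrived: (Retreat, arrived) → (Dock, beep)  ← matches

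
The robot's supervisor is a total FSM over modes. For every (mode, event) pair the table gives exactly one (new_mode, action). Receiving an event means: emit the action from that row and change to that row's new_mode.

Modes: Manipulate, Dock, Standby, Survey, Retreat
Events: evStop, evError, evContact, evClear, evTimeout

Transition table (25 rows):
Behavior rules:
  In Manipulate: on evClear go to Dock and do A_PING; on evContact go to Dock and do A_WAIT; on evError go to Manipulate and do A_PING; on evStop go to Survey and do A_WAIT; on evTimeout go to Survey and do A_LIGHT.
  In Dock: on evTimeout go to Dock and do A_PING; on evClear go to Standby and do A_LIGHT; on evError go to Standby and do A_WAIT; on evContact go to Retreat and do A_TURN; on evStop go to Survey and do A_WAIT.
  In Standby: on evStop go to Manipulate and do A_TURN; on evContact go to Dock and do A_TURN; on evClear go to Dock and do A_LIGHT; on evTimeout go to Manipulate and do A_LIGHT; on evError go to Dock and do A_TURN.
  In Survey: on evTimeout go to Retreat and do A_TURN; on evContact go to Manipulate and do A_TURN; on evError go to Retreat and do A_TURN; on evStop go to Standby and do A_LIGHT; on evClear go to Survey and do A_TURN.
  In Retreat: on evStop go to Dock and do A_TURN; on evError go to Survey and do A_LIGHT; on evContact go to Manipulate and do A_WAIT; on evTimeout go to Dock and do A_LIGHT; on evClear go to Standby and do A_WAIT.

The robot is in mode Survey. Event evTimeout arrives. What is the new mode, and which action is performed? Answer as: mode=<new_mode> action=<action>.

mode=Retreat action=A_TURN

current mode = Survey; filter table to that mode:
  (Survey, evTimeout) → (Retreat, A_TURN)  ← event matches
  (Survey, evContact) → (Manipulate, A_TURN)
  (Survey, evError) → (Retreat, A_TURN)
  (Survey, evStop) → (Standby, A_LIGHT)
  (Survey, evClear) → (Survey, A_TURN)
event = evTimeout selects (Retreat, A_TURN)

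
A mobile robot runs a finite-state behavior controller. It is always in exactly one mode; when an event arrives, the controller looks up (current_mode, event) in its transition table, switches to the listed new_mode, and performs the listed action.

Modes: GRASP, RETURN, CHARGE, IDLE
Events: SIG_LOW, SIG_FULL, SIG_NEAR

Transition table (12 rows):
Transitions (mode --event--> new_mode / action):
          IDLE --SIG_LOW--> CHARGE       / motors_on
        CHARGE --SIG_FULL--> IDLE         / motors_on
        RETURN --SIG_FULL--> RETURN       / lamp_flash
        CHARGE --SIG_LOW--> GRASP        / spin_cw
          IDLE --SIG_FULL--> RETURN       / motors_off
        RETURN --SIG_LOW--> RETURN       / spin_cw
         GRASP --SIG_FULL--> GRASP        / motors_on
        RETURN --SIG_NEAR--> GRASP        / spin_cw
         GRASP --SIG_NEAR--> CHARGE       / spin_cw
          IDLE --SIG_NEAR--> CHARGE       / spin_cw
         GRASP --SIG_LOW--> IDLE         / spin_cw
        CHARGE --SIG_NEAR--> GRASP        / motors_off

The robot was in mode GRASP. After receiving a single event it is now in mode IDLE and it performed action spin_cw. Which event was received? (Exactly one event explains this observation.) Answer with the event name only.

SIG_LOW

try SIG_LOW: (GRASP, SIG_LOW) → (IDLE, spin_cw)  ← matches
try SIG_FULL: (GRASP, SIG_FULL) → (GRASP, motors_on)
try SIG_NEAR: (GRASP, SIG_NEAR) → (CHARGE, spin_cw)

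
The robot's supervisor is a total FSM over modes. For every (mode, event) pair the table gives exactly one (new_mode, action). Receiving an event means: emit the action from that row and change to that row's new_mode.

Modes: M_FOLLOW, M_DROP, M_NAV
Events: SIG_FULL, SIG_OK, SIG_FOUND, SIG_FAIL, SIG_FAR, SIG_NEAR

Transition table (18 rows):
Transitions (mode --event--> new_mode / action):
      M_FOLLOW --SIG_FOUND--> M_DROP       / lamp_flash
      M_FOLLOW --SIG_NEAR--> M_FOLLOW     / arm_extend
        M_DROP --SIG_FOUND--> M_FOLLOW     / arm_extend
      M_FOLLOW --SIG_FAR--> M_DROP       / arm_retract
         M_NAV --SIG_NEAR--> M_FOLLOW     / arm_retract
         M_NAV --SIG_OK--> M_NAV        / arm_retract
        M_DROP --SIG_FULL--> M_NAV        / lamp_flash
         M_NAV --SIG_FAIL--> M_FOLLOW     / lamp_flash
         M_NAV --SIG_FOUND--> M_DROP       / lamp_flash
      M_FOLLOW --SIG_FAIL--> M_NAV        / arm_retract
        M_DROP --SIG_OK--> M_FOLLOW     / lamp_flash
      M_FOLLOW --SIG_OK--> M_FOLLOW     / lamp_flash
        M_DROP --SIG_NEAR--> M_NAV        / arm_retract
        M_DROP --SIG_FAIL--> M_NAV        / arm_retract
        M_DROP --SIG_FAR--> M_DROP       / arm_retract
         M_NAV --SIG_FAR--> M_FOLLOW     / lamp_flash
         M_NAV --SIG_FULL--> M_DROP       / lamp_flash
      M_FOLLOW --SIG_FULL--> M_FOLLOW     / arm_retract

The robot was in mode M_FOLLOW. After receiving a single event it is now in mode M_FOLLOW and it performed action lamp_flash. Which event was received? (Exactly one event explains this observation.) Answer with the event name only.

try SIG_FULL: (M_FOLLOW, SIG_FULL) → (M_FOLLOW, arm_retract)
try SIG_OK: (M_FOLLOW, SIG_OK) → (M_FOLLOW, lamp_flash)  ← matches
try SIG_FOUND: (M_FOLLOW, SIG_FOUND) → (M_DROP, lamp_flash)
try SIG_FAIL: (M_FOLLOW, SIG_FAIL) → (M_NAV, arm_retract)
try SIG_FAR: (M_FOLLOW, SIG_FAR) → (M_DROP, arm_retract)
try SIG_NEAR: (M_FOLLOW, SIG_NEAR) → (M_FOLLOW, arm_extend)

SIG_OK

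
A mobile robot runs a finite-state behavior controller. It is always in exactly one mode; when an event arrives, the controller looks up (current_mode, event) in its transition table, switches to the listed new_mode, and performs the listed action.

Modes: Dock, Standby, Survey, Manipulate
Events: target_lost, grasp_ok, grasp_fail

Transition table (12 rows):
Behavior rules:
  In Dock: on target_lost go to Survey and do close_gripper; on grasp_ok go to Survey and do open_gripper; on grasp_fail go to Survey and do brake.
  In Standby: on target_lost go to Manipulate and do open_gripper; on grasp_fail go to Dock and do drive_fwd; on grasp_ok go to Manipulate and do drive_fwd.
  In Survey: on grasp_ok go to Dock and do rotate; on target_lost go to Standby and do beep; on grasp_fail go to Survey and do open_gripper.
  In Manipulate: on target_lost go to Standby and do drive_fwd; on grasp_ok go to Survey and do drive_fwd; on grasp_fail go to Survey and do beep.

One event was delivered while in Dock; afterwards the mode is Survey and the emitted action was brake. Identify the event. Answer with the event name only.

try target_lost: (Dock, target_lost) → (Survey, close_gripper)
try grasp_ok: (Dock, grasp_ok) → (Survey, open_gripper)
try grasp_fail: (Dock, grasp_fail) → (Survey, brake)  ← matches

grasp_fail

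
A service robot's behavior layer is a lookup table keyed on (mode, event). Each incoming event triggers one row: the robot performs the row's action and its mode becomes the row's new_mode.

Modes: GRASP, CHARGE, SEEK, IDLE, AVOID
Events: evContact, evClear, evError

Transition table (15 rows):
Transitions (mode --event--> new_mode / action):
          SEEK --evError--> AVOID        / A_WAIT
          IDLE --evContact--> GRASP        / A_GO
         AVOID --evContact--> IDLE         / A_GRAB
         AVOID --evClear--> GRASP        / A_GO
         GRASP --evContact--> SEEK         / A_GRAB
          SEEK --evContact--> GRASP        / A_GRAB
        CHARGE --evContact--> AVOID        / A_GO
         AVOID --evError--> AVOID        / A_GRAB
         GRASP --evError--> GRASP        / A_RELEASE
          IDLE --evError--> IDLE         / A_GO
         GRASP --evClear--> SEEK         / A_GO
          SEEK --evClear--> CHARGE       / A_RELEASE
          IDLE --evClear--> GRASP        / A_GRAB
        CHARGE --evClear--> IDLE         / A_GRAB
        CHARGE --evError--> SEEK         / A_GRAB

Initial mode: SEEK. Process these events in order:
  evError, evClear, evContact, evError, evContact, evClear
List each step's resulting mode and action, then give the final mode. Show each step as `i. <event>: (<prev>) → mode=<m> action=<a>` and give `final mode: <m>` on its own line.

final mode: GRASP

1. evError: (SEEK) → mode=AVOID action=A_WAIT
2. evClear: (AVOID) → mode=GRASP action=A_GO
3. evContact: (GRASP) → mode=SEEK action=A_GRAB
4. evError: (SEEK) → mode=AVOID action=A_WAIT
5. evContact: (AVOID) → mode=IDLE action=A_GRAB
6. evClear: (IDLE) → mode=GRASP action=A_GRAB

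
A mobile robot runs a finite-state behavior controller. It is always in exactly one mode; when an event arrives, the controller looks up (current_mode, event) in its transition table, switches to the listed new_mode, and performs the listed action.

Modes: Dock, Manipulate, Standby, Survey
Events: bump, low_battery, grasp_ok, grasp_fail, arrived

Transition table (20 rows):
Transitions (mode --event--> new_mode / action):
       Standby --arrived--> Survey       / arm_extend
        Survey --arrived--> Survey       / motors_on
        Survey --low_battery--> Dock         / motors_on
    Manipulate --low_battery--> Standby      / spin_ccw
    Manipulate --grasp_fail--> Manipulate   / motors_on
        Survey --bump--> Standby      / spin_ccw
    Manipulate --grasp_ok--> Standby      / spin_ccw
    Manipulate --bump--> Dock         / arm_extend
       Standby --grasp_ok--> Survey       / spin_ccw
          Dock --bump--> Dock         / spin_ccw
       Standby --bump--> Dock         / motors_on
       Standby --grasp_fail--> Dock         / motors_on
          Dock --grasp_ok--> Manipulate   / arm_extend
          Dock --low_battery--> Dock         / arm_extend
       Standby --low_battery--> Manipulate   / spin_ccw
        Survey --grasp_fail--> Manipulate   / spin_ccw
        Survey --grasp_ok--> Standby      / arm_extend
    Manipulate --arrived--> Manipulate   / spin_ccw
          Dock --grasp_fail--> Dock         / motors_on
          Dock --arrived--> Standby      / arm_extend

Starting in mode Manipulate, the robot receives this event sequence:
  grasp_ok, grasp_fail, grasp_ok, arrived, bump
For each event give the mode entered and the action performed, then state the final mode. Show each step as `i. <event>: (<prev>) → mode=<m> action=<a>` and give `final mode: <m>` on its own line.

final mode: Dock

1. grasp_ok: (Manipulate) → mode=Standby action=spin_ccw
2. grasp_fail: (Standby) → mode=Dock action=motors_on
3. grasp_ok: (Dock) → mode=Manipulate action=arm_extend
4. arrived: (Manipulate) → mode=Manipulate action=spin_ccw
5. bump: (Manipulate) → mode=Dock action=arm_extend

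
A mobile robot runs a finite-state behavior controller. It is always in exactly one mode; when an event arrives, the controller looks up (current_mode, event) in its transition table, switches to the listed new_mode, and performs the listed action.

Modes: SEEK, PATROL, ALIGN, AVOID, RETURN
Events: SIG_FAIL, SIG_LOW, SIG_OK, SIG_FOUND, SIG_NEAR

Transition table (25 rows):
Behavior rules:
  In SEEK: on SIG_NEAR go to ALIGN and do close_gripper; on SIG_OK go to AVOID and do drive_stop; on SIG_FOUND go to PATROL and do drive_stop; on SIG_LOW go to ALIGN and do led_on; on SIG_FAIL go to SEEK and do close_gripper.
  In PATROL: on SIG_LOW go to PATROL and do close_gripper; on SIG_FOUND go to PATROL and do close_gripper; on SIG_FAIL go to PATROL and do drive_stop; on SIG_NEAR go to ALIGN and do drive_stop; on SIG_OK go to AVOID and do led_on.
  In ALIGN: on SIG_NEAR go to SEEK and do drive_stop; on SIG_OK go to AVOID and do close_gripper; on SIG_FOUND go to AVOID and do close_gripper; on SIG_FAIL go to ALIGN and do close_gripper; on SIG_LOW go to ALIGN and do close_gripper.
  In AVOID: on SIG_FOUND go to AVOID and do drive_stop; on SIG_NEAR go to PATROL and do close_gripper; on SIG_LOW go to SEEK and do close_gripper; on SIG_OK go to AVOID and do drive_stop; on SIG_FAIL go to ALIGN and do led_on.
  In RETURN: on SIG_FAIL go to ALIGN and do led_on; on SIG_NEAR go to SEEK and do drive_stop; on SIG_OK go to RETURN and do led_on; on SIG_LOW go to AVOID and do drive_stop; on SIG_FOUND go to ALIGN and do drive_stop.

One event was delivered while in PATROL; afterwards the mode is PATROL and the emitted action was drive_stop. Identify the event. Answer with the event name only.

try SIG_FAIL: (PATROL, SIG_FAIL) → (PATROL, drive_stop)  ← matches
try SIG_LOW: (PATROL, SIG_LOW) → (PATROL, close_gripper)
try SIG_OK: (PATROL, SIG_OK) → (AVOID, led_on)
try SIG_FOUND: (PATROL, SIG_FOUND) → (PATROL, close_gripper)
try SIG_NEAR: (PATROL, SIG_NEAR) → (ALIGN, drive_stop)

SIG_FAIL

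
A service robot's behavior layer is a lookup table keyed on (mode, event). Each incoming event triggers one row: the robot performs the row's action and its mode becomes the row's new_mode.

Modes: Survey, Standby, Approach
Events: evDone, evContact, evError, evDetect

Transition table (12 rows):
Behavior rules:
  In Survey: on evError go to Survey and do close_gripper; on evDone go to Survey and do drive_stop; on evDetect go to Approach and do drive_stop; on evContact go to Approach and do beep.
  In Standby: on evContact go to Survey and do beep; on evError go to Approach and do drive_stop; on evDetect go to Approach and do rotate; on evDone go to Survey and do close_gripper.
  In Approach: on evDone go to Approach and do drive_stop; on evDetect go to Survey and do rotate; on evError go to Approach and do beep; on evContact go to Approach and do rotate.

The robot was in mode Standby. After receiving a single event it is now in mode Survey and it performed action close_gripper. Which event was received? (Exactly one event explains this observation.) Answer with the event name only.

evDone

try evDone: (Standby, evDone) → (Survey, close_gripper)  ← matches
try evContact: (Standby, evContact) → (Survey, beep)
try evError: (Standby, evError) → (Approach, drive_stop)
try evDetect: (Standby, evDetect) → (Approach, rotate)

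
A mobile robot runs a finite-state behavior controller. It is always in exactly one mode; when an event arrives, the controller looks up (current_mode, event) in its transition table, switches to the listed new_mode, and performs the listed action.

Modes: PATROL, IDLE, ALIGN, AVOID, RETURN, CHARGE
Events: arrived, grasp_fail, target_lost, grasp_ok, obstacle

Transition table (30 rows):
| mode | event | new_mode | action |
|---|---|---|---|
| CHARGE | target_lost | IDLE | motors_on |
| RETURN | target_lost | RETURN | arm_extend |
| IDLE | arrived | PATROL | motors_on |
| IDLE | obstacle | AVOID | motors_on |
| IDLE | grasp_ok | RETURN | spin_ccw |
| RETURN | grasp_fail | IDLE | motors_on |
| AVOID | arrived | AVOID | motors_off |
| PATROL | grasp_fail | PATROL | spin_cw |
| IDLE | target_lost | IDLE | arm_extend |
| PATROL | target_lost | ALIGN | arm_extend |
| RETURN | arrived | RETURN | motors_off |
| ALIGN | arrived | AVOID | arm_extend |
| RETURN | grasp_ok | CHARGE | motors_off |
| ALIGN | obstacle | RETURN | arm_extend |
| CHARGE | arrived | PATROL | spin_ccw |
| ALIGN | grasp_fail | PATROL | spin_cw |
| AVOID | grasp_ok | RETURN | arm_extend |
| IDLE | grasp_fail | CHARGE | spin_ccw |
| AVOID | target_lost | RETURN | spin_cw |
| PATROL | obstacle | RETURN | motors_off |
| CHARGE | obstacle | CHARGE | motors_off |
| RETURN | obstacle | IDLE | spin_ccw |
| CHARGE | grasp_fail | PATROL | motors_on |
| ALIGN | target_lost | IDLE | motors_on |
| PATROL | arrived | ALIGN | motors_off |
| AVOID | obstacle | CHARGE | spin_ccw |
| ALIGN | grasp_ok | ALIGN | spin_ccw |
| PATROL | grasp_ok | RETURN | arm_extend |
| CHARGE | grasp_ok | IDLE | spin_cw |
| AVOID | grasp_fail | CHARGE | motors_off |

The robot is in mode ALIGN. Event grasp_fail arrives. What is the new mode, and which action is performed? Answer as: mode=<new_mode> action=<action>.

mode=PATROL action=spin_cw

current mode = ALIGN; filter table to that mode:
  (ALIGN, arrived) → (AVOID, arm_extend)
  (ALIGN, obstacle) → (RETURN, arm_extend)
  (ALIGN, grasp_fail) → (PATROL, spin_cw)  ← event matches
  (ALIGN, target_lost) → (IDLE, motors_on)
  (ALIGN, grasp_ok) → (ALIGN, spin_ccw)
event = grasp_fail selects (PATROL, spin_cw)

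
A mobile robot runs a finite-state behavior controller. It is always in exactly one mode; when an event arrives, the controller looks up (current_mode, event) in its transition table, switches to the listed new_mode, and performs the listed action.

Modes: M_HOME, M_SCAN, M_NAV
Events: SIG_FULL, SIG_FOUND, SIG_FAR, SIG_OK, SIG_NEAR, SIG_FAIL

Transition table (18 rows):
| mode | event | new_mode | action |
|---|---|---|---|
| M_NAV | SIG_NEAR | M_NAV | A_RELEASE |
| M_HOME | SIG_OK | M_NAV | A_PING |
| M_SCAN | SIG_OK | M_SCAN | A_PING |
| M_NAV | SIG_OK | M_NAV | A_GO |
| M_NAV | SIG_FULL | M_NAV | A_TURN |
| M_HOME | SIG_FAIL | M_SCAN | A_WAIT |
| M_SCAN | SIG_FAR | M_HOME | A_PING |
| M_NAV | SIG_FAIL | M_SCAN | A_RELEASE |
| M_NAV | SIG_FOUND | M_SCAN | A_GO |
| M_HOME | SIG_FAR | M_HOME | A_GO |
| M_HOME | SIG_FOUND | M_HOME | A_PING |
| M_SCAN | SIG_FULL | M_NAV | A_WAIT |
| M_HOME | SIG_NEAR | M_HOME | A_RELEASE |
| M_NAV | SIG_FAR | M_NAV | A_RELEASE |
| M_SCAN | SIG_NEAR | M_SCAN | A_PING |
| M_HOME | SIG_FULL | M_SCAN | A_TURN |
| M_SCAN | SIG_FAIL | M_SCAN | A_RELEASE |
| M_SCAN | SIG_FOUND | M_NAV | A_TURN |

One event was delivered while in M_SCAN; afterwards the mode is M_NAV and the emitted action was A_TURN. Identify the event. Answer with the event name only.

SIG_FOUND

try SIG_FULL: (M_SCAN, SIG_FULL) → (M_NAV, A_WAIT)
try SIG_FOUND: (M_SCAN, SIG_FOUND) → (M_NAV, A_TURN)  ← matches
try SIG_FAR: (M_SCAN, SIG_FAR) → (M_HOME, A_PING)
try SIG_OK: (M_SCAN, SIG_OK) → (M_SCAN, A_PING)
try SIG_NEAR: (M_SCAN, SIG_NEAR) → (M_SCAN, A_PING)
try SIG_FAIL: (M_SCAN, SIG_FAIL) → (M_SCAN, A_RELEASE)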